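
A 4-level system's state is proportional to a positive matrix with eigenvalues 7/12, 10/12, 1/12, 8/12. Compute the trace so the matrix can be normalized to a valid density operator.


tr(M) = sum of eigenvalues
= 7/12 + 10/12 + 1/12 + 8/12
= 26/12
= 2.1667

2.1667


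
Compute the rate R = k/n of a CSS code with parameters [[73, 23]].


Code rate R = k/n
= 23/73
= 0.3151

0.3151


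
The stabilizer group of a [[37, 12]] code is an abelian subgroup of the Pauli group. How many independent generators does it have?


For an [[n,k]] stabilizer code:
Number of stabilizer generators = n - k
= 37 - 12
= 25

25


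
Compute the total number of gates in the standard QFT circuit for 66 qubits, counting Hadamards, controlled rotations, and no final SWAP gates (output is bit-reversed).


Hadamard gates: 66
Controlled rotations: n*(n-1)/2 = 66*65/2 = 2145
SWAP gates: 0 (omitted)
Total = 66 + 2145
= 2211

2211


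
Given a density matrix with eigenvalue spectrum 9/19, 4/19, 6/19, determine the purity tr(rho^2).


tr(rho^2) = sum of eigenvalues squared
= (9/19)^2 + (4/19)^2 + (6/19)^2
= (81 + 16 + 36) / 361
= 133/361
= 0.3684

0.3684


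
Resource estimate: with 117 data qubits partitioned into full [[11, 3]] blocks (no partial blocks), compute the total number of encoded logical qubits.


Each code block uses 11 physical qubits for 3 logical qubit(s).
Number of complete blocks = floor(117 / 11) = 10
Logical qubits = 10 * 3
= 30

30


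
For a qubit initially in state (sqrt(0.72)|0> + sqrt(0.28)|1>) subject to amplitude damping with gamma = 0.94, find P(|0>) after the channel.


For amplitude damping with parameter gamma on state sqrt(a)|0> + sqrt(b)|1>:
alpha^2 = 0.72, beta^2 = 0.28
P(|0>) = alpha^2 + gamma * beta^2
= 0.72 + 0.94 * 0.28
= 0.72 + 0.2632
= 0.9832

0.9832


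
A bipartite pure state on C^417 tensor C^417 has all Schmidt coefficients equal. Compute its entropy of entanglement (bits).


For a maximally entangled state in d x d:
S = log2(d) = log2(417)
= 8.7039

8.7039


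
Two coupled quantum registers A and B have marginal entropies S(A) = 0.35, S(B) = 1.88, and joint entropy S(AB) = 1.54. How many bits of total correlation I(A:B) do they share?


I(A:B) = S(A) + S(B) - S(AB)
= 0.35 + 1.88 - 1.54
= 0.6900

0.6900


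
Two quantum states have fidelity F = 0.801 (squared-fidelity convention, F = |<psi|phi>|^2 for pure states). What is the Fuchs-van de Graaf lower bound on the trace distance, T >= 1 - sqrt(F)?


Fuchs-van de Graaf (squared-fidelity convention): 1 - sqrt(F) <= T <= sqrt(1 - F).
Lower bound: T >= 1 - sqrt(F)
sqrt(F) = sqrt(0.801) = 0.8950
T >= 1 - 0.8950
T >= 0.1050

0.1050


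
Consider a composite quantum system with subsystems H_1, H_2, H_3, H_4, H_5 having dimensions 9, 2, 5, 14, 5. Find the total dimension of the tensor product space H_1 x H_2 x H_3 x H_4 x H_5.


dim(H_1 x H_2 x H_3 x H_4 x H_5) = 9 * 2 * 5 * 14 * 5
= 18 * 5 * 14 * 5
= 90 * 14 * 5
= 1260 * 5
= 6300

6300


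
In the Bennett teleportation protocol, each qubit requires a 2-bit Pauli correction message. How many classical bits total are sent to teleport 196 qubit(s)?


Quantum teleportation requires 2 classical bits per qubit teleported.
196 qubit(s) -> 2 * 196 = 392 classical bits

392


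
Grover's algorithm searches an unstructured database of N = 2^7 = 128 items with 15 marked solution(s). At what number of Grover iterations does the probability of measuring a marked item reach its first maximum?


After j Grover iterations the success probability is P(j) = sin^2((2j+1)*theta), where sin(theta) = sqrt(k/N).
N = 2^7 = 128, k = 15
sin(theta) = sqrt(k/N) = 0.3423265984
theta = arcsin(sqrt(k/N)) = 0.3493919925 rad
P(j) reaches its first maximum when (2j+1)*theta is as close as possible to pi/2, i.e. j = round(pi/(4*theta) - 1/2).
pi/(4*theta) - 1/2 = 1.7479
(For comparison, the common estimate pi/4 * sqrt(N/k) = 2.2943; the exact maximiser is used here.)
Optimal iterations = 2

2


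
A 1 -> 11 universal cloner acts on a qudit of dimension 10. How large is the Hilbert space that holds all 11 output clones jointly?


Output space = H^(tensor 11) where dim(H) = 10
dim = 10^11
= 100 (after 2 factors)
= 1000 (after 3 factors)
= 10000 (after 4 factors)
= 100000 (after 5 factors)
= 1000000 (after 6 factors)
= 10000000 (after 7 factors)
= 100000000 (after 8 factors)
= 1000000000 (after 9 factors)
= 10000000000 (after 10 factors)
= 100000000000 (after 11 factors)
= 100000000000

100000000000


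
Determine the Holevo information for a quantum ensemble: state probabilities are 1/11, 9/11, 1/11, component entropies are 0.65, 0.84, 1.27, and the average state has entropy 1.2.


chi = S(rho) - sum_i p_i * S(rho_i)
Weighted entropy = 1/11 * 0.65 + 9/11 * 0.84 + 1/11 * 1.27
= 0.8618
chi = 1.2 - 0.8618
= 0.3382

0.3382


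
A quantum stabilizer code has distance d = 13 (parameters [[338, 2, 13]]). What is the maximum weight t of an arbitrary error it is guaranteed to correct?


Code parameters: [[338, 2, 13]], distance d = 13.
Number of correctable errors = floor((d-1)/2)
= floor((13 - 1)/2)
= floor(12/2)
= 6

6


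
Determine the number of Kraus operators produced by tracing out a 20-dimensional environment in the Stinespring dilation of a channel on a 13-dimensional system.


Tracing out the environment in an orthonormal basis {|i>_E} gives Kraus operators K_i = <i|_E U |0>_E.
Number of Kraus operators = dim(H_env) = d_env
= 20

20


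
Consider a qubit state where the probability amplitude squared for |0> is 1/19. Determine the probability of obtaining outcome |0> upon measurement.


|alpha|^2 = 1/19 = 0.0526
|beta|^2 = 1 - 1/19 = 18/19 = 0.9474
P(|0>) = |alpha|^2 = 0.0526

0.0526


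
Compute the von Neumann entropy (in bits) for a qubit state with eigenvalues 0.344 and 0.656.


S = -p*log2(p) - (1-p)*log2(1-p)
p = 0.3440, 1-p = 0.6560
= -0.3440 * log2(0.3440) - 0.6560 * log2(0.6560)
= -(-0.5296) - (-0.3990)
= 0.9286

0.9286


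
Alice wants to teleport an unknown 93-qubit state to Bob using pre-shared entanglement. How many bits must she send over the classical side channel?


Quantum teleportation requires 2 classical bits per qubit teleported.
93 qubit(s) -> 2 * 93 = 186 classical bits

186


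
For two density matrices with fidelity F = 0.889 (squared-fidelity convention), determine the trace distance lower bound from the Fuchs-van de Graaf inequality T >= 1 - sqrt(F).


Fuchs-van de Graaf (squared-fidelity convention): 1 - sqrt(F) <= T <= sqrt(1 - F).
Lower bound: T >= 1 - sqrt(F)
sqrt(F) = sqrt(0.889) = 0.9429
T >= 1 - 0.9429
T >= 0.0571

0.0571


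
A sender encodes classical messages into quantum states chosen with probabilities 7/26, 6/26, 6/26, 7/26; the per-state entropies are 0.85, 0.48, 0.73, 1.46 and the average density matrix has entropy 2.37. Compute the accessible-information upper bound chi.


chi = S(rho) - sum_i p_i * S(rho_i)
Weighted entropy = 7/26 * 0.85 + 6/26 * 0.48 + 6/26 * 0.73 + 7/26 * 1.46
= 0.9012
chi = 2.37 - 0.9012
= 1.4688

1.4688


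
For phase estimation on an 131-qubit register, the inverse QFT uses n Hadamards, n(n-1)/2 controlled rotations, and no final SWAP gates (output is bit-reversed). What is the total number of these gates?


Hadamard gates: 131
Controlled rotations: n*(n-1)/2 = 131*130/2 = 8515
SWAP gates: 0 (omitted)
Total = 131 + 8515
= 8646

8646


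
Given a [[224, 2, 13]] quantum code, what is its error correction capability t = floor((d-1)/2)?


Code parameters: [[224, 2, 13]], distance d = 13.
Number of correctable errors = floor((d-1)/2)
= floor((13 - 1)/2)
= floor(12/2)
= 6

6


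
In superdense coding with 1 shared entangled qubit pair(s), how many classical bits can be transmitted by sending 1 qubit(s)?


Superdense coding allows 2 classical bits per shared entangled pair.
1 pair(s) -> 2 * 1 = 2 classical bits

2


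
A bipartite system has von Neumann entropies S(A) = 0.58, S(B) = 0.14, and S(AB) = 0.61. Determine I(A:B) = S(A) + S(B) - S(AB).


I(A:B) = S(A) + S(B) - S(AB)
= 0.58 + 0.14 - 0.61
= 0.1100

0.1100


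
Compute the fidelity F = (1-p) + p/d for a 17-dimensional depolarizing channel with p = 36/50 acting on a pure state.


F = (1-p) + p/d
= (1 - 0.7200) + 0.7200/17
= 0.2800 + 0.0424
= 0.3224

0.3224


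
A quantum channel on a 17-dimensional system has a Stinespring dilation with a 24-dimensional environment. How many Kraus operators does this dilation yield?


Tracing out the environment in an orthonormal basis {|i>_E} gives Kraus operators K_i = <i|_E U |0>_E.
Number of Kraus operators = dim(H_env) = d_env
= 24

24


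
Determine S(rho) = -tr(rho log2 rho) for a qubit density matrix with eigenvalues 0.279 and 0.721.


S = -p*log2(p) - (1-p)*log2(1-p)
p = 0.2790, 1-p = 0.7210
= -0.2790 * log2(0.2790) - 0.7210 * log2(0.7210)
= -(-0.5138) - (-0.3403)
= 0.8541

0.8541


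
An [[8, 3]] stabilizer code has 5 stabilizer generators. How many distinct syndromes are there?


Each stabilizer generator gives a binary (+1 or -1) measurement outcome.
With 5 independent generators:
Total syndromes = 2^5
= 32

32


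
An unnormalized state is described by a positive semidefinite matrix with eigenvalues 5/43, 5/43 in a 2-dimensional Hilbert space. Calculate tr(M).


tr(M) = sum of eigenvalues
= 5/43 + 5/43
= 10/43
= 0.2326

0.2326


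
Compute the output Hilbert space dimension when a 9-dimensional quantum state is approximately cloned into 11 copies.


Output space = H^(tensor 11) where dim(H) = 9
dim = 9^11
= 81 (after 2 factors)
= 729 (after 3 factors)
= 6561 (after 4 factors)
= 59049 (after 5 factors)
= 531441 (after 6 factors)
= 4782969 (after 7 factors)
= 43046721 (after 8 factors)
= 387420489 (after 9 factors)
= 3486784401 (after 10 factors)
= 31381059609 (after 11 factors)
= 31381059609

31381059609


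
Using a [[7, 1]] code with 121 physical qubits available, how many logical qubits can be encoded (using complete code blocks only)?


Each code block uses 7 physical qubits for 1 logical qubit(s).
Number of complete blocks = floor(121 / 7) = 17
Logical qubits = 17 * 1
= 17

17


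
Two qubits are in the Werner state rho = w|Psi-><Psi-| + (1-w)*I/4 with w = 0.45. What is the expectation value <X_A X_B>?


|Psi-> = (|01> - |10>)/sqrt(2)
For the pure Bell state, <X_A X_B> = -1 (Bell-state Pauli correlator).
The maximally-mixed part I/4 has tr(I/4 * P tensor P) = 0 for any traceless Pauli P.
So <X_A X_B>_rho = w * (-1) + (1 - w) * 0
= 0.45 * (-1)
= -0.4500

-0.4500


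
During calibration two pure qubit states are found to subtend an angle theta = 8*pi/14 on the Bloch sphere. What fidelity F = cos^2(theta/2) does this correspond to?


For states separated by angle theta on Bloch sphere:
F = cos^2(theta/2)
theta = 8*pi/14 = 1.7952
theta/2 = 0.8976
cos(theta/2) = 0.6235
F = 0.3887

0.3887


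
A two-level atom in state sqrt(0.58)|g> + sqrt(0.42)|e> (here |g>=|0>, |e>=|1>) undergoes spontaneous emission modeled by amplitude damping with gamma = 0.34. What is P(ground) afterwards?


For amplitude damping with parameter gamma on state sqrt(a)|0> + sqrt(b)|1>:
alpha^2 = 0.58, beta^2 = 0.42
P(|0>) = alpha^2 + gamma * beta^2
= 0.58 + 0.34 * 0.42
= 0.58 + 0.1428
= 0.7228

0.7228


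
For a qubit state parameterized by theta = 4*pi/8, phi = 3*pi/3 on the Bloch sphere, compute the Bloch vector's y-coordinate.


theta = 1.5708, phi = 3.1416
r_y = sin(theta)*sin(phi) = 1.0000 * 0.0000
r_y = 0.0000

0.0000


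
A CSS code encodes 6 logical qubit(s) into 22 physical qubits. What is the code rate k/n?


Code rate R = k/n
= 6/22
= 0.2727

0.2727


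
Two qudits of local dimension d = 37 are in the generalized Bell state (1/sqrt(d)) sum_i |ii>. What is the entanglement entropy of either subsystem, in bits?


For a maximally entangled state in d x d:
S = log2(d) = log2(37)
= 5.2095

5.2095


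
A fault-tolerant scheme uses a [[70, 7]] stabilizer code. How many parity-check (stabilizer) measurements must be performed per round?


For an [[n,k]] stabilizer code:
Number of stabilizer generators = n - k
= 70 - 7
= 63

63


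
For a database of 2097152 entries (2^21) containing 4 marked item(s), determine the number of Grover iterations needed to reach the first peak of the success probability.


After j Grover iterations the success probability is P(j) = sin^2((2j+1)*theta), where sin(theta) = sqrt(k/N).
N = 2^21 = 2097152, k = 4
sin(theta) = sqrt(k/N) = 0.001381067932
theta = arcsin(sqrt(k/N)) = 0.001381068371 rad
P(j) reaches its first maximum when (2j+1)*theta is as close as possible to pi/2, i.e. j = round(pi/(4*theta) - 1/2).
pi/(4*theta) - 1/2 = 568.1888
(For comparison, the common estimate pi/4 * sqrt(N/k) = 568.6890; the exact maximiser is used here.)
Optimal iterations = 568

568


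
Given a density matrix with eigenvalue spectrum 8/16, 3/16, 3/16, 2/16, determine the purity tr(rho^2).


tr(rho^2) = sum of eigenvalues squared
= (8/16)^2 + (3/16)^2 + (3/16)^2 + (2/16)^2
= (64 + 9 + 9 + 4) / 256
= 86/256
= 0.3359

0.3359


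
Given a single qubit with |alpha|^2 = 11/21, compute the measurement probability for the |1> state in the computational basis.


|alpha|^2 = 11/21 = 0.5238
|beta|^2 = 1 - 11/21 = 10/21 = 0.4762
P(|1>) = |beta|^2 = 0.4762

0.4762


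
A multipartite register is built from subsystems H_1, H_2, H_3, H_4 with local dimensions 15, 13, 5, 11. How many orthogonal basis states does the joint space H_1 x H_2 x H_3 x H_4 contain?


dim(H_1 x H_2 x H_3 x H_4) = 15 * 13 * 5 * 11
= 195 * 5 * 11
= 975 * 11
= 10725

10725


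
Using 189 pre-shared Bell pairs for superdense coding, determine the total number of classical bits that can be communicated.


Superdense coding allows 2 classical bits per shared entangled pair.
189 pair(s) -> 2 * 189 = 378 classical bits

378


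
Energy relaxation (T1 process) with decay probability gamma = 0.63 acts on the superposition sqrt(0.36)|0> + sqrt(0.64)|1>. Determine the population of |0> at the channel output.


For amplitude damping with parameter gamma on state sqrt(a)|0> + sqrt(b)|1>:
alpha^2 = 0.36, beta^2 = 0.64
P(|0>) = alpha^2 + gamma * beta^2
= 0.36 + 0.63 * 0.64
= 0.36 + 0.4032
= 0.7632

0.7632


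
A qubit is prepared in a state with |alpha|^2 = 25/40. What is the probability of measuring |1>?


|alpha|^2 = 25/40 = 0.6250
|beta|^2 = 1 - 25/40 = 15/40 = 0.3750
P(|1>) = |beta|^2 = 0.3750

0.3750


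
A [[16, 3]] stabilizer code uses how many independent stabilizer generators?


For an [[n,k]] stabilizer code:
Number of stabilizer generators = n - k
= 16 - 3
= 13

13


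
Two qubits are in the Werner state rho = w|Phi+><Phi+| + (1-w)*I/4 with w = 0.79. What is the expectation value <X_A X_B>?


|Phi+> = (|00> + |11>)/sqrt(2)
For the pure Bell state, <X_A X_B> = +1 (Bell-state Pauli correlator).
The maximally-mixed part I/4 has tr(I/4 * P tensor P) = 0 for any traceless Pauli P.
So <X_A X_B>_rho = w * (+1) + (1 - w) * 0
= 0.79 * (+1)
= 0.7900

0.7900


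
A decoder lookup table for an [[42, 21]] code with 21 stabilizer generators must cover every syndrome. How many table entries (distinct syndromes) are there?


Each stabilizer generator gives a binary (+1 or -1) measurement outcome.
With 21 independent generators:
Total syndromes = 2^21
= 2097152

2097152


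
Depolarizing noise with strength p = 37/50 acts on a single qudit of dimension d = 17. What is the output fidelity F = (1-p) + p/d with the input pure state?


F = (1-p) + p/d
= (1 - 0.7400) + 0.7400/17
= 0.2600 + 0.0435
= 0.3035

0.3035


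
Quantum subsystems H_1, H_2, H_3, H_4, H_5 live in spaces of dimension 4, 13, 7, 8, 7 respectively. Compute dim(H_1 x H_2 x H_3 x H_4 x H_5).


dim(H_1 x H_2 x H_3 x H_4 x H_5) = 4 * 13 * 7 * 8 * 7
= 52 * 7 * 8 * 7
= 364 * 8 * 7
= 2912 * 7
= 20384

20384


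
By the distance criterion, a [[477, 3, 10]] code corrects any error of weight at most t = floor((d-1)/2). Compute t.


Code parameters: [[477, 3, 10]], distance d = 10.
Number of correctable errors = floor((d-1)/2)
= floor((10 - 1)/2)
= floor(9/2)
= 4

4


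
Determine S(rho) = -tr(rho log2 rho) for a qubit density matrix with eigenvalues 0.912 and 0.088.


S = -p*log2(p) - (1-p)*log2(1-p)
p = 0.9120, 1-p = 0.0880
= -0.9120 * log2(0.9120) - 0.0880 * log2(0.0880)
= -(-0.1212) - (-0.3086)
= 0.4298

0.4298


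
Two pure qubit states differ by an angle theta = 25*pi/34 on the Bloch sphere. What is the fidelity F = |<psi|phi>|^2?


For states separated by angle theta on Bloch sphere:
F = cos^2(theta/2)
theta = 25*pi/34 = 2.3100
theta/2 = 1.1550
cos(theta/2) = 0.4039
F = 0.1632

0.1632


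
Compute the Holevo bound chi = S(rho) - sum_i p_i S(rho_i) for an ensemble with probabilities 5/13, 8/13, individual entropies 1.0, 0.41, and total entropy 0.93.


chi = S(rho) - sum_i p_i * S(rho_i)
Weighted entropy = 5/13 * 1.0 + 8/13 * 0.41
= 0.6369
chi = 0.93 - 0.6369
= 0.2931

0.2931


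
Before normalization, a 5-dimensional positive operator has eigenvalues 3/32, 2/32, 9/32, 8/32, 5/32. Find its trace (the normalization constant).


tr(M) = sum of eigenvalues
= 3/32 + 2/32 + 9/32 + 8/32 + 5/32
= 27/32
= 0.8438

0.8438


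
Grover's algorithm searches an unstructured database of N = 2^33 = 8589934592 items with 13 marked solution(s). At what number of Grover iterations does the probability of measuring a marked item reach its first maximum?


After j Grover iterations the success probability is P(j) = sin^2((2j+1)*theta), where sin(theta) = sqrt(k/N).
N = 2^33 = 8589934592, k = 13
sin(theta) = sqrt(k/N) = 3.890243159e-05
theta = arcsin(sqrt(k/N)) = 3.89024316e-05 rad
P(j) reaches its first maximum when (2j+1)*theta is as close as possible to pi/2, i.e. j = round(pi/(4*theta) - 1/2).
pi/(4*theta) - 1/2 = 20188.4222
(For comparison, the common estimate pi/4 * sqrt(N/k) = 20188.9222; the exact maximiser is used here.)
Optimal iterations = 20188

20188


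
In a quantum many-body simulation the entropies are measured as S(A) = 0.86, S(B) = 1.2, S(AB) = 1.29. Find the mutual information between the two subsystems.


I(A:B) = S(A) + S(B) - S(AB)
= 0.86 + 1.2 - 1.29
= 0.7700

0.7700


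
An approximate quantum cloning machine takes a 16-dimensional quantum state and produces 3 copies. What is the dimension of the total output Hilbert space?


Output space = H^(tensor 3) where dim(H) = 16
dim = 16^3
= 256 (after 2 factors)
= 4096 (after 3 factors)
= 4096

4096


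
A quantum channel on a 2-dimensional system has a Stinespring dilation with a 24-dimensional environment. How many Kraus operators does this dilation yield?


Tracing out the environment in an orthonormal basis {|i>_E} gives Kraus operators K_i = <i|_E U |0>_E.
Number of Kraus operators = dim(H_env) = d_env
= 24

24


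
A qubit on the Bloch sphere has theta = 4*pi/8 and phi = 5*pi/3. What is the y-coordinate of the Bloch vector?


theta = 1.5708, phi = 5.2360
r_y = sin(theta)*sin(phi) = 1.0000 * -0.8660
r_y = -0.8660

-0.8660


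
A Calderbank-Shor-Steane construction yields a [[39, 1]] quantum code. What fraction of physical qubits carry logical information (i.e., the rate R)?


Code rate R = k/n
= 1/39
= 0.0256

0.0256


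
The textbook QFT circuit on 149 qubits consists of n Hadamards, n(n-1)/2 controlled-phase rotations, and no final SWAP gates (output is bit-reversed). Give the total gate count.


Hadamard gates: 149
Controlled rotations: n*(n-1)/2 = 149*148/2 = 11026
SWAP gates: 0 (omitted)
Total = 149 + 11026
= 11175

11175


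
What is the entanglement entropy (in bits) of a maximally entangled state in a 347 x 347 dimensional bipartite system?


For a maximally entangled state in d x d:
S = log2(d) = log2(347)
= 8.4388

8.4388


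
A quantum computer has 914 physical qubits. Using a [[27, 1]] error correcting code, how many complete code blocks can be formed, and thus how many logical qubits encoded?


Each code block uses 27 physical qubits for 1 logical qubit(s).
Number of complete blocks = floor(914 / 27) = 33
Logical qubits = 33 * 1
= 33

33


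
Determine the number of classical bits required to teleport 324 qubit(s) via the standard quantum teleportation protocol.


Quantum teleportation requires 2 classical bits per qubit teleported.
324 qubit(s) -> 2 * 324 = 648 classical bits

648


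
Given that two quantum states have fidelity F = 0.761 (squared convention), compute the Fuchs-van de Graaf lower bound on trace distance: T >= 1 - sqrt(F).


Fuchs-van de Graaf (squared-fidelity convention): 1 - sqrt(F) <= T <= sqrt(1 - F).
Lower bound: T >= 1 - sqrt(F)
sqrt(F) = sqrt(0.761) = 0.8724
T >= 1 - 0.8724
T >= 0.1276

0.1276


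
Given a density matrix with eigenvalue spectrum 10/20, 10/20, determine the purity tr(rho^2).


tr(rho^2) = sum of eigenvalues squared
= (10/20)^2 + (10/20)^2
= (100 + 100) / 400
= 200/400
= 0.5000

0.5000


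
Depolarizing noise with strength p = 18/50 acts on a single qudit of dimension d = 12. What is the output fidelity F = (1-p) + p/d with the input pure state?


F = (1-p) + p/d
= (1 - 0.3600) + 0.3600/12
= 0.6400 + 0.0300
= 0.6700

0.6700


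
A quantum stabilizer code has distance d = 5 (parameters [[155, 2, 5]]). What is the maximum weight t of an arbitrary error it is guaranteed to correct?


Code parameters: [[155, 2, 5]], distance d = 5.
Number of correctable errors = floor((d-1)/2)
= floor((5 - 1)/2)
= floor(4/2)
= 2

2


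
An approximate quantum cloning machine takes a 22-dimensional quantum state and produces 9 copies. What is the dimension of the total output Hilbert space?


Output space = H^(tensor 9) where dim(H) = 22
dim = 22^9
= 484 (after 2 factors)
= 10648 (after 3 factors)
= 234256 (after 4 factors)
= 5153632 (after 5 factors)
= 113379904 (after 6 factors)
= 2494357888 (after 7 factors)
= 54875873536 (after 8 factors)
= 1207269217792 (after 9 factors)
= 1207269217792

1207269217792


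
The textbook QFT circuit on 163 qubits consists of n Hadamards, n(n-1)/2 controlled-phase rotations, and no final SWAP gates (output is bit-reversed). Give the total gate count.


Hadamard gates: 163
Controlled rotations: n*(n-1)/2 = 163*162/2 = 13203
SWAP gates: 0 (omitted)
Total = 163 + 13203
= 13366

13366


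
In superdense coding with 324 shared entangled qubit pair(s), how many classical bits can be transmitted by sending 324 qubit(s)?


Superdense coding allows 2 classical bits per shared entangled pair.
324 pair(s) -> 2 * 324 = 648 classical bits

648


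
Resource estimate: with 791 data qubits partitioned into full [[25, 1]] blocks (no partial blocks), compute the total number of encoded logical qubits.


Each code block uses 25 physical qubits for 1 logical qubit(s).
Number of complete blocks = floor(791 / 25) = 31
Logical qubits = 31 * 1
= 31

31


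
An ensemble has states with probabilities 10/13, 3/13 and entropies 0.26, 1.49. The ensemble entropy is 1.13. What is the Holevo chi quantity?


chi = S(rho) - sum_i p_i * S(rho_i)
Weighted entropy = 10/13 * 0.26 + 3/13 * 1.49
= 0.5438
chi = 1.13 - 0.5438
= 0.5862

0.5862


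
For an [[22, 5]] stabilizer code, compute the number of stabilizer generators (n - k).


For an [[n,k]] stabilizer code:
Number of stabilizer generators = n - k
= 22 - 5
= 17

17


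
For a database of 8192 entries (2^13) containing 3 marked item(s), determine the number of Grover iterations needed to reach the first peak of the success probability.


After j Grover iterations the success probability is P(j) = sin^2((2j+1)*theta), where sin(theta) = sqrt(k/N).
N = 2^13 = 8192, k = 3
sin(theta) = sqrt(k/N) = 0.01913663862
theta = arcsin(sqrt(k/N)) = 0.01913780682 rad
P(j) reaches its first maximum when (2j+1)*theta is as close as possible to pi/2, i.e. j = round(pi/(4*theta) - 1/2).
pi/(4*theta) - 1/2 = 40.5391
(For comparison, the common estimate pi/4 * sqrt(N/k) = 41.0416; the exact maximiser is used here.)
Optimal iterations = 41

41


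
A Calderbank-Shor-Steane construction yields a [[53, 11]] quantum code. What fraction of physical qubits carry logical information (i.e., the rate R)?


Code rate R = k/n
= 11/53
= 0.2075

0.2075


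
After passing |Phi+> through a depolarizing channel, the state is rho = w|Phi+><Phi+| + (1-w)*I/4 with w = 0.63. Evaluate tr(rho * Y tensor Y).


|Phi+> = (|00> + |11>)/sqrt(2)
For the pure Bell state, <Y_A Y_B> = -1 (Bell-state Pauli correlator).
The maximally-mixed part I/4 has tr(I/4 * P tensor P) = 0 for any traceless Pauli P.
So <Y_A Y_B>_rho = w * (-1) + (1 - w) * 0
= 0.63 * (-1)
= -0.6300

-0.6300


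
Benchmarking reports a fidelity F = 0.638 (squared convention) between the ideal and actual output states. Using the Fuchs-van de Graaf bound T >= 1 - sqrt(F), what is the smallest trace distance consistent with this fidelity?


Fuchs-van de Graaf (squared-fidelity convention): 1 - sqrt(F) <= T <= sqrt(1 - F).
Lower bound: T >= 1 - sqrt(F)
sqrt(F) = sqrt(0.638) = 0.7987
T >= 1 - 0.7987
T >= 0.2013

0.2013


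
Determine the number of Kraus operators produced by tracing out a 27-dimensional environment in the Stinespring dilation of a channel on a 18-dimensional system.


Tracing out the environment in an orthonormal basis {|i>_E} gives Kraus operators K_i = <i|_E U |0>_E.
Number of Kraus operators = dim(H_env) = d_env
= 27

27


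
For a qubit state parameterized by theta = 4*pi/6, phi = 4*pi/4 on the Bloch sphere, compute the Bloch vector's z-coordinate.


theta = 2.0944, phi = 3.1416
r_z = cos(theta) = -0.5000

-0.5000


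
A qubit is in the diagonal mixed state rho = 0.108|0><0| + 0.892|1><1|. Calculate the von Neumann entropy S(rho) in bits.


S = -p*log2(p) - (1-p)*log2(1-p)
p = 0.1080, 1-p = 0.8920
= -0.1080 * log2(0.1080) - 0.8920 * log2(0.8920)
= -(-0.3468) - (-0.1471)
= 0.4939

0.4939


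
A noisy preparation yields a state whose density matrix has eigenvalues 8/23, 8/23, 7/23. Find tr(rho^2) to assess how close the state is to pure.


tr(rho^2) = sum of eigenvalues squared
= (8/23)^2 + (8/23)^2 + (7/23)^2
= (64 + 64 + 49) / 529
= 177/529
= 0.3346

0.3346


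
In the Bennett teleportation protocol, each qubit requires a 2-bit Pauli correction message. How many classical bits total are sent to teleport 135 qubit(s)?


Quantum teleportation requires 2 classical bits per qubit teleported.
135 qubit(s) -> 2 * 135 = 270 classical bits

270


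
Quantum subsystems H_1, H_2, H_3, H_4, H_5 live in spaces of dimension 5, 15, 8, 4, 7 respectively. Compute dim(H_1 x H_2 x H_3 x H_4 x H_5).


dim(H_1 x H_2 x H_3 x H_4 x H_5) = 5 * 15 * 8 * 4 * 7
= 75 * 8 * 4 * 7
= 600 * 4 * 7
= 2400 * 7
= 16800

16800


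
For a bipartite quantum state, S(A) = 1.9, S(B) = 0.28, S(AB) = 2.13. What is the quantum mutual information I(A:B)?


I(A:B) = S(A) + S(B) - S(AB)
= 1.9 + 0.28 - 2.13
= 0.0500

0.0500


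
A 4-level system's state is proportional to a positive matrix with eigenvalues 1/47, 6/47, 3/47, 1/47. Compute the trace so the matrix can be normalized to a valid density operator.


tr(M) = sum of eigenvalues
= 1/47 + 6/47 + 3/47 + 1/47
= 11/47
= 0.2340

0.2340


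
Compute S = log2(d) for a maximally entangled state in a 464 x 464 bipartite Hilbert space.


For a maximally entangled state in d x d:
S = log2(d) = log2(464)
= 8.8580

8.8580


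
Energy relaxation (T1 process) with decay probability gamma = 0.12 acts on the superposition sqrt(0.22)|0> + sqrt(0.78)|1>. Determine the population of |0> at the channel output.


For amplitude damping with parameter gamma on state sqrt(a)|0> + sqrt(b)|1>:
alpha^2 = 0.22, beta^2 = 0.78
P(|0>) = alpha^2 + gamma * beta^2
= 0.22 + 0.12 * 0.78
= 0.22 + 0.0936
= 0.3136

0.3136


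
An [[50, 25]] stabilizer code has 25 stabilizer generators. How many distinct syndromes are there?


Each stabilizer generator gives a binary (+1 or -1) measurement outcome.
With 25 independent generators:
Total syndromes = 2^25
= 33554432

33554432


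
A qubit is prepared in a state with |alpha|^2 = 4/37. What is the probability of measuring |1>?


|alpha|^2 = 4/37 = 0.1081
|beta|^2 = 1 - 4/37 = 33/37 = 0.8919
P(|1>) = |beta|^2 = 0.8919

0.8919


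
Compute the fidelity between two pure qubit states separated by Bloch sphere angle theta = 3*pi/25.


For states separated by angle theta on Bloch sphere:
F = cos^2(theta/2)
theta = 3*pi/25 = 0.3770
theta/2 = 0.1885
cos(theta/2) = 0.9823
F = 0.9649

0.9649


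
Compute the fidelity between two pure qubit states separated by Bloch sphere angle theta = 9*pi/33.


For states separated by angle theta on Bloch sphere:
F = cos^2(theta/2)
theta = 9*pi/33 = 0.8568
theta/2 = 0.4284
cos(theta/2) = 0.9096
F = 0.8274

0.8274


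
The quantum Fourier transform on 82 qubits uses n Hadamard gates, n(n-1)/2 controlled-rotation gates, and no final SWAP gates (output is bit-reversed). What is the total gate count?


Hadamard gates: 82
Controlled rotations: n*(n-1)/2 = 82*81/2 = 3321
SWAP gates: 0 (omitted)
Total = 82 + 3321
= 3403

3403


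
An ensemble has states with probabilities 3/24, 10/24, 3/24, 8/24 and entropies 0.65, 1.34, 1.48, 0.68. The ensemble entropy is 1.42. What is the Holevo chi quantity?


chi = S(rho) - sum_i p_i * S(rho_i)
Weighted entropy = 3/24 * 0.65 + 10/24 * 1.34 + 3/24 * 1.48 + 8/24 * 0.68
= 1.0513
chi = 1.42 - 1.0513
= 0.3687

0.3687


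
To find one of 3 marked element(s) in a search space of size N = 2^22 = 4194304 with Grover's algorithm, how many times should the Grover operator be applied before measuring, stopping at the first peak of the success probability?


After j Grover iterations the success probability is P(j) = sin^2((2j+1)*theta), where sin(theta) = sqrt(k/N).
N = 2^22 = 4194304, k = 3
sin(theta) = sqrt(k/N) = 0.0008457279334
theta = arcsin(sqrt(k/N)) = 0.0008457280342 rad
P(j) reaches its first maximum when (2j+1)*theta is as close as possible to pi/2, i.e. j = round(pi/(4*theta) - 1/2).
pi/(4*theta) - 1/2 = 928.1652
(For comparison, the common estimate pi/4 * sqrt(N/k) = 928.6653; the exact maximiser is used here.)
Optimal iterations = 928

928


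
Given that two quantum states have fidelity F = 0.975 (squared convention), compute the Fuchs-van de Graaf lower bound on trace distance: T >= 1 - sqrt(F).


Fuchs-van de Graaf (squared-fidelity convention): 1 - sqrt(F) <= T <= sqrt(1 - F).
Lower bound: T >= 1 - sqrt(F)
sqrt(F) = sqrt(0.975) = 0.9874
T >= 1 - 0.9874
T >= 0.0126

0.0126


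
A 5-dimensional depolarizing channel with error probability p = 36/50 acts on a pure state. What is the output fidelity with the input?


F = (1-p) + p/d
= (1 - 0.7200) + 0.7200/5
= 0.2800 + 0.1440
= 0.4240

0.4240


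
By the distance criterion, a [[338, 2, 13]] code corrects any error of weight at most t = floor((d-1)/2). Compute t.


Code parameters: [[338, 2, 13]], distance d = 13.
Number of correctable errors = floor((d-1)/2)
= floor((13 - 1)/2)
= floor(12/2)
= 6

6


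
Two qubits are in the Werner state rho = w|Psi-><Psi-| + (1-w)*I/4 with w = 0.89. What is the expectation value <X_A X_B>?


|Psi-> = (|01> - |10>)/sqrt(2)
For the pure Bell state, <X_A X_B> = -1 (Bell-state Pauli correlator).
The maximally-mixed part I/4 has tr(I/4 * P tensor P) = 0 for any traceless Pauli P.
So <X_A X_B>_rho = w * (-1) + (1 - w) * 0
= 0.89 * (-1)
= -0.8900

-0.8900


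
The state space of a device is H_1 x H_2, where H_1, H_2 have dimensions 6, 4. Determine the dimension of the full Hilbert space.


dim(H_1 x H_2) = 6 * 4
= 24

24


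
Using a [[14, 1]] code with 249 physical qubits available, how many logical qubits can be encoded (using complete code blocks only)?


Each code block uses 14 physical qubits for 1 logical qubit(s).
Number of complete blocks = floor(249 / 14) = 17
Logical qubits = 17 * 1
= 17

17


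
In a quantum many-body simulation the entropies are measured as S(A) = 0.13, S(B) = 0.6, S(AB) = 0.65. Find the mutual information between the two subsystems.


I(A:B) = S(A) + S(B) - S(AB)
= 0.13 + 0.6 - 0.65
= 0.0800

0.0800


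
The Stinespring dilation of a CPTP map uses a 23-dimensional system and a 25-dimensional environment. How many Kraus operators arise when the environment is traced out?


Tracing out the environment in an orthonormal basis {|i>_E} gives Kraus operators K_i = <i|_E U |0>_E.
Number of Kraus operators = dim(H_env) = d_env
= 25

25


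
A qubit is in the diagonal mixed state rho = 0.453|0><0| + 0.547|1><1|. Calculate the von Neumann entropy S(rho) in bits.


S = -p*log2(p) - (1-p)*log2(1-p)
p = 0.4530, 1-p = 0.5470
= -0.4530 * log2(0.4530) - 0.5470 * log2(0.5470)
= -(-0.5175) - (-0.4761)
= 0.9936

0.9936


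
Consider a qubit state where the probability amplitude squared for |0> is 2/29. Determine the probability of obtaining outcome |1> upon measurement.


|alpha|^2 = 2/29 = 0.0690
|beta|^2 = 1 - 2/29 = 27/29 = 0.9310
P(|1>) = |beta|^2 = 0.9310

0.9310


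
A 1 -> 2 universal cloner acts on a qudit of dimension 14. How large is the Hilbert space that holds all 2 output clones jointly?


Output space = H^(tensor 2) where dim(H) = 14
dim = 14^2
= 196

196


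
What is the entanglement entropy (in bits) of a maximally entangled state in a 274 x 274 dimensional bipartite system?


For a maximally entangled state in d x d:
S = log2(d) = log2(274)
= 8.0980

8.0980


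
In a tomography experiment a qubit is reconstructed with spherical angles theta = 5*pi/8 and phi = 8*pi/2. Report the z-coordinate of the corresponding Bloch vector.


theta = 1.9635, phi = 12.5664
r_z = cos(theta) = -0.3827

-0.3827


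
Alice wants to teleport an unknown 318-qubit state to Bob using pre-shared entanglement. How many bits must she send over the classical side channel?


Quantum teleportation requires 2 classical bits per qubit teleported.
318 qubit(s) -> 2 * 318 = 636 classical bits

636


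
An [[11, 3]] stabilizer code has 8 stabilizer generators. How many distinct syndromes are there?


Each stabilizer generator gives a binary (+1 or -1) measurement outcome.
With 8 independent generators:
Total syndromes = 2^8
= 256

256


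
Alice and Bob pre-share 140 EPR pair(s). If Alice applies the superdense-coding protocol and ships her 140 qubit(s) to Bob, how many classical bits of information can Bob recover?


Superdense coding allows 2 classical bits per shared entangled pair.
140 pair(s) -> 2 * 140 = 280 classical bits

280


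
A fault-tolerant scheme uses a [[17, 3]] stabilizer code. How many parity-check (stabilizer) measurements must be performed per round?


For an [[n,k]] stabilizer code:
Number of stabilizer generators = n - k
= 17 - 3
= 14

14


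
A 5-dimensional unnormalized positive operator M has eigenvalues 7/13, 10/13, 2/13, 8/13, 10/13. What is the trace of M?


tr(M) = sum of eigenvalues
= 7/13 + 10/13 + 2/13 + 8/13 + 10/13
= 37/13
= 2.8462

2.8462


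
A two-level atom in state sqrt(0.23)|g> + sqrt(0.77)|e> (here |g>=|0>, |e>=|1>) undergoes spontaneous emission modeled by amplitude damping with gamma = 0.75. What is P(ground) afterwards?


For amplitude damping with parameter gamma on state sqrt(a)|0> + sqrt(b)|1>:
alpha^2 = 0.23, beta^2 = 0.77
P(|0>) = alpha^2 + gamma * beta^2
= 0.23 + 0.75 * 0.77
= 0.23 + 0.5775
= 0.8075

0.8075


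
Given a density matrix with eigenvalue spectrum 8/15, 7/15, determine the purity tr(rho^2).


tr(rho^2) = sum of eigenvalues squared
= (8/15)^2 + (7/15)^2
= (64 + 49) / 225
= 113/225
= 0.5022

0.5022


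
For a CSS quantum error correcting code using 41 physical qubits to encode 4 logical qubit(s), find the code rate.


Code rate R = k/n
= 4/41
= 0.0976

0.0976


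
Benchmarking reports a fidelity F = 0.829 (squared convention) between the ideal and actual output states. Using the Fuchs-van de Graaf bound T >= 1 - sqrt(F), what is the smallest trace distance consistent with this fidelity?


Fuchs-van de Graaf (squared-fidelity convention): 1 - sqrt(F) <= T <= sqrt(1 - F).
Lower bound: T >= 1 - sqrt(F)
sqrt(F) = sqrt(0.829) = 0.9105
T >= 1 - 0.9105
T >= 0.0895

0.0895


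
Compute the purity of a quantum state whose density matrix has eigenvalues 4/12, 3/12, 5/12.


tr(rho^2) = sum of eigenvalues squared
= (4/12)^2 + (3/12)^2 + (5/12)^2
= (16 + 9 + 25) / 144
= 50/144
= 0.3472

0.3472


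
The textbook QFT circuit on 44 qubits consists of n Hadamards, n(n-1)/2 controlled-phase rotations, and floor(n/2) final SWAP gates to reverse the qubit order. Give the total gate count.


Hadamard gates: 44
Controlled rotations: n*(n-1)/2 = 44*43/2 = 946
SWAP gates: floor(n/2) = floor(44/2) = 22
Total = 44 + 946 + 22
= 1012

1012


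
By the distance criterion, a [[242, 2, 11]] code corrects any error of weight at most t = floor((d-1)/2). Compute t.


Code parameters: [[242, 2, 11]], distance d = 11.
Number of correctable errors = floor((d-1)/2)
= floor((11 - 1)/2)
= floor(10/2)
= 5

5


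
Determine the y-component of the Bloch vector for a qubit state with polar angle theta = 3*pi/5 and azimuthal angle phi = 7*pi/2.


theta = 1.8850, phi = 10.9956
r_y = sin(theta)*sin(phi) = 0.9511 * -1.0000
r_y = -0.9511

-0.9511


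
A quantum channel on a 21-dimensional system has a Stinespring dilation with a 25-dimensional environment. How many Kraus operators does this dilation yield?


Tracing out the environment in an orthonormal basis {|i>_E} gives Kraus operators K_i = <i|_E U |0>_E.
Number of Kraus operators = dim(H_env) = d_env
= 25

25


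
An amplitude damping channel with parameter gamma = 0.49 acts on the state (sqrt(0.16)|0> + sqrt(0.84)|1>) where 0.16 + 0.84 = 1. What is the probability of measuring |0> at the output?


For amplitude damping with parameter gamma on state sqrt(a)|0> + sqrt(b)|1>:
alpha^2 = 0.16, beta^2 = 0.84
P(|0>) = alpha^2 + gamma * beta^2
= 0.16 + 0.49 * 0.84
= 0.16 + 0.4116
= 0.5716

0.5716


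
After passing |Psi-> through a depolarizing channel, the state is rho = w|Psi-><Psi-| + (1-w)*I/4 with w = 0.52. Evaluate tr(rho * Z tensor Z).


|Psi-> = (|01> - |10>)/sqrt(2)
For the pure Bell state, <Z_A Z_B> = -1 (Bell-state Pauli correlator).
The maximally-mixed part I/4 has tr(I/4 * P tensor P) = 0 for any traceless Pauli P.
So <Z_A Z_B>_rho = w * (-1) + (1 - w) * 0
= 0.52 * (-1)
= -0.5200

-0.5200


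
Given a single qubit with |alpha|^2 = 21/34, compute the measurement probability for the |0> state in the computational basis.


|alpha|^2 = 21/34 = 0.6176
|beta|^2 = 1 - 21/34 = 13/34 = 0.3824
P(|0>) = |alpha|^2 = 0.6176

0.6176


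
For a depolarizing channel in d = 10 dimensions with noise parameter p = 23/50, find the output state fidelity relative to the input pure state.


F = (1-p) + p/d
= (1 - 0.4600) + 0.4600/10
= 0.5400 + 0.0460
= 0.5860

0.5860


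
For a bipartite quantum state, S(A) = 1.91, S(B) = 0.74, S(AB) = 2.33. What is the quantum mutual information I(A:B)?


I(A:B) = S(A) + S(B) - S(AB)
= 1.91 + 0.74 - 2.33
= 0.3200

0.3200


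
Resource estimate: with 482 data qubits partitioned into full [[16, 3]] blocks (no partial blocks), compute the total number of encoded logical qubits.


Each code block uses 16 physical qubits for 3 logical qubit(s).
Number of complete blocks = floor(482 / 16) = 30
Logical qubits = 30 * 3
= 90

90


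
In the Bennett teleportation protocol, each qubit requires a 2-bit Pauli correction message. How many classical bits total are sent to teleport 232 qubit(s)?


Quantum teleportation requires 2 classical bits per qubit teleported.
232 qubit(s) -> 2 * 232 = 464 classical bits

464


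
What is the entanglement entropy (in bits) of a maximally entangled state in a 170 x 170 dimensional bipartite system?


For a maximally entangled state in d x d:
S = log2(d) = log2(170)
= 7.4094

7.4094


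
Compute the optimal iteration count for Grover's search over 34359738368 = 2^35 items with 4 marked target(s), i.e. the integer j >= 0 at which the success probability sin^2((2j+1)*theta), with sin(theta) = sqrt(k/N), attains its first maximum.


After j Grover iterations the success probability is P(j) = sin^2((2j+1)*theta), where sin(theta) = sqrt(k/N).
N = 2^35 = 34359738368, k = 4
sin(theta) = sqrt(k/N) = 1.078959322e-05
theta = arcsin(sqrt(k/N)) = 1.078959322e-05 rad
P(j) reaches its first maximum when (2j+1)*theta is as close as possible to pi/2, i.e. j = round(pi/(4*theta) - 1/2).
pi/(4*theta) - 1/2 = 72791.6941
(For comparison, the common estimate pi/4 * sqrt(N/k) = 72792.1941; the exact maximiser is used here.)
Optimal iterations = 72792

72792
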